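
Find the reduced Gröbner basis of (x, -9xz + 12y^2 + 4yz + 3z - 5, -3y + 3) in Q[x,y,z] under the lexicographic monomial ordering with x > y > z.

G = {x, y - 1, z + 1}

f_1 = x, LT = x.
f_2 = -9xz + 12y^2 + 4yz + 3z - 5, LT = xz.
f_3 = -3y + 3, LT = y.

S(f_1,f_2): lcm = xz. S = 4/3y^2 + 4/9yz + 1/3z - 5/9.
  reduce S modulo (f_1, f_2, f_3):
  remainder 7/9z + 7/9 ≠ 0; add g_4 = 7/9z + 7/9 to the basis.

The other S-polynomials (S(f_1,f_3), S(f_2,f_3), S(f_1,g_4), S(f_2,g_4), S(f_3,g_4)) all reduce to 0 modulo the current basis, so we have a Gröbner basis.
Inter-reduce: drop elements whose leading term is divisible by another's, tail-reduce, and make monic.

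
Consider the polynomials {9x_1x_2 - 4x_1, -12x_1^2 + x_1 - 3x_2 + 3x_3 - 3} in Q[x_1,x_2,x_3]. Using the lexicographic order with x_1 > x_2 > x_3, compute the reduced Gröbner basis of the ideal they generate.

G = {x_1^2 - 1/12x_1 + 1/4x_2 - 1/4x_3 + 1/4, x_1x_2 - 4/9x_1, x_2^2 - x_2x_3 + 5/9x_2 + 4/9x_3 - 4/9}

f_1 = 9x_1x_2 - 4x_1, LT = x_1x_2.
f_2 = -12x_1^2 + x_1 - 3x_2 + 3x_3 - 3, LT = x_1^2.

S(f_1,f_2): lcm = x_1^2x_2. S = -4/9x_1^2 + 1/12x_1x_2 - 1/4x_2^2 + 1/4x_2x_3 - 1/4x_2.
  reduce S modulo (f_1, f_2):
  remainder -1/4x_2^2 + 1/4x_2x_3 - 5/36x_2 - 1/9x_3 + 1/9 ≠ 0; add g_3 = -1/4x_2^2 + 1/4x_2x_3 - 5/36x_2 - 1/9x_3 + 1/9 to the basis.

The other S-polynomials (S(f_1,g_3), S(f_2,g_3)) all reduce to 0 modulo the current basis, so we have a Gröbner basis.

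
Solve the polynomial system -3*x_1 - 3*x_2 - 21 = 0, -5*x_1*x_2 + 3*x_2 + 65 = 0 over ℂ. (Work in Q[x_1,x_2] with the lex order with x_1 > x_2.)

Compute a lex Gröbner basis by Buchberger's algorithm.
f_1 = -3*x_1 - 3*x_2 - 21, LT = x_1.
f_2 = -5*x_1*x_2 + 3*x_2 + 65, LT = x_1*x_2.

S(f_1,f_2): lcm = x_1*x_2. S = x_2**2 + 38/5*x_2 + 13.
  reduce S modulo (f_1, f_2):
  remainder x_2**2 + 38/5*x_2 + 13 ≠ 0; add h_3 = x_2**2 + 38/5*x_2 + 13 to the basis.

The other S-polynomials (S(f_1,h_3), S(f_2,h_3)) all reduce to 0 modulo the current basis, so we have a Gröbner basis.
Inter-reduce: drop elements whose leading term is divisible by another's, tail-reduce, and make monic.
Reduced Gröbner basis: {x_1 + x_2 + 7, x_2**2 + 38/5*x_2 + 13}.

The lex basis is triangular: the last element involves only x_2. Solving x_2**2 + 38/5*x_2 + 13 = 0 gives x_2 ∈ {-5, -13/5}; substituting each value into the earlier elements determines the remaining variables.
  x_2 = -5: the earlier basis element becomes x_1 + 2 = 0, giving x_1 = -2 — point (-2, -5).
  x_2 = -13/5: the earlier basis element becomes x_1 + 22/5 = 0, giving x_1 = -22/5 — point (-22/5, -13/5).

{(-2, -5), (-22/5, -13/5)}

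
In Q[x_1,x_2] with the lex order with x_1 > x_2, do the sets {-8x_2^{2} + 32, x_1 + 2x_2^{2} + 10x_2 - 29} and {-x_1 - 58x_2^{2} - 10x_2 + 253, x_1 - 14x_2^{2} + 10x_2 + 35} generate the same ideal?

Yes, the ideals are equal.

Since reduced Gröbner bases are canonical representatives of ideals under a given ordering, it suffices to compute and compare them.
Buchberger on the first generating set:
f_1 = -8x_2^{2} + 32, LT = x_2^{2}.
f_2 = x_1 + 2x_2^{2} + 10x_2 - 29, LT = x_1.

S(f_1,f_2): leading monomials are coprime, so the S-polynomial reduces to 0 (Buchberger's first criterion).
Every S-polynomial of the final basis reduces to 0, so we have a Gröbner basis.
Inter-reduce: drop elements whose leading term is divisible by another's, tail-reduce, and make monic.
Reduced Gröbner basis: {x_1 + 10x_2 - 21, x_2^{2} - 4}.

Buchberger on the second generating set:
h_1 = -x_1 - 58x_2^{2} - 10x_2 + 253, LT = x_1.
h_2 = x_1 - 14x_2^{2} + 10x_2 + 35, LT = x_1.

S(h_1,h_2): lcm = x_1. S = 72x_2^{2} - 288.
  leading term x_2^{2}: no divisor's leading term divides it; move 72x_2^{2} to the remainder.
  leading term 1: no divisor's leading term divides it; move -288 to the remainder.
  remainder 72x_2^{2} - 288 ≠ 0; add k_3 = 72x_2^{2} - 288 to the basis.

S(h_1,k_3): leading monomials are coprime, so the S-polynomial reduces to 0 (Buchberger's first criterion).
S(h_2,k_3): leading monomials are coprime, so the S-polynomial reduces to 0 (Buchberger's first criterion).
Every S-polynomial of the final basis reduces to 0, so we have a Gröbner basis.
Inter-reduce: drop elements whose leading term is divisible by another's, tail-reduce, and make monic.
Reduced Gröbner basis: {x_1 + 10x_2 - 21, x_2^{2} - 4}.

Same reduced basis, so the two generating sets span the same ideal.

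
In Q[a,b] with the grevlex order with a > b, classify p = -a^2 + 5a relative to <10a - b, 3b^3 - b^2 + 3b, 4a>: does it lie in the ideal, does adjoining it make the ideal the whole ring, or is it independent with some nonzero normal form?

-a^2 + 5a lies in I (it reduces to 0).

First compute the reduced Gröbner basis of I by Buchberger's algorithm.
f_1 = 10a - b, LT = a.
f_2 = 3b^3 - b^2 + 3b, LT = b^3.
f_3 = 4a, LT = a.

S(f_1,f_3): lcm = a. S = -1/10b.
  reduce S modulo (f_1, f_2, f_3):
  remainder -1/10b ≠ 0; add h_4 = -1/10b to the basis.

The other S-polynomials (S(f_1,f_2), S(f_2,f_3), S(f_1,h_4), S(f_2,h_4), S(f_3,h_4)) all reduce to 0 modulo the current basis, so we have a Gröbner basis.
Inter-reduce: drop elements whose leading term is divisible by another's, tail-reduce, and make monic.
Reduced Gröbner basis: {a, b}.
Label its elements g_1 = a, g_2 = b.

Reduce p = -a^2 + 5a modulo G:
  leading term a^2: subtract (-a)·g_1 from -a^2 + 5a → 5a
  leading term a: subtract (5)·g_1 from 5a → 0
  normal form = 0.
Since the normal form is 0, p ∈ I.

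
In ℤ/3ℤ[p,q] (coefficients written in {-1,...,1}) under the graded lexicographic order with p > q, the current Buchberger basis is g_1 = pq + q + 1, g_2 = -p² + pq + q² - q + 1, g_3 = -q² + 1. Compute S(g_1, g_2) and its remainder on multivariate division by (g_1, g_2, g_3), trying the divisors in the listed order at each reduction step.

S(g_1, g_2) = pq² + q³ + pq - q² + p + q; remainder on division = p.

lcm(LM(g_1), LM(g_2)) = p²q.
S = (lcm/LT(g_1))·g_1 − (lcm/LT(g_2))·g_2 = pq² + q³ + pq - q² + p + q.
Reduce S modulo (g_1, g_2, g_3) in that order:
  leading term pq²: subtract (q)·g_1 from pq² + q³ + pq - q² + p + q → q³ + pq + q² + p
  leading term q³: subtract (-q)·g_3 from q³ + pq + q² + p → pq + q² + p + q
  leading term pq: subtract (1)·g_1 from pq + q² + p + q → q² + p - 1
  leading term q²: subtract (-1)·g_3 from q² + p - 1 → p
  leading term p: no divisor's leading term divides it; move p to the remainder.
The remainder p is nonzero, so it would be added as the next basis element.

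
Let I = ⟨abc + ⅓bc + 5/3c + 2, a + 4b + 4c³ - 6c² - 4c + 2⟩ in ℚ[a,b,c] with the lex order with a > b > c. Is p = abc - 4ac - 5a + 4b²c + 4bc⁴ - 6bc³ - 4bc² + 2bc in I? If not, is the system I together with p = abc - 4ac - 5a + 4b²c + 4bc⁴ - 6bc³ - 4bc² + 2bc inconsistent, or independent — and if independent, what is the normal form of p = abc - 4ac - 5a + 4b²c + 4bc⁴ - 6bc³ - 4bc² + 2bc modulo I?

abc - 4ac - 5a + 4b²c + 4bc⁴ - 6bc³ - 4bc² + 2bc is independent of I; its normal form modulo I is 16bc + 20b + 16c⁴ - 4c³ - 46c² - 12c + 10.

First compute the reduced Gröbner basis of I by Buchberger's algorithm.
f_1 = abc + ⅓bc + 5/3c + 2, LT = abc.
f_2 = a + 4b + 4c³ - 6c² - 4c + 2, LT = a.

S(f_1,f_2): lcm = abc. S = -4b²c - 4bc⁴ + 6bc³ + 4bc² - 5/3bc + 5/3c + 2.
  reduce S modulo (f_1, f_2):
  remainder -4b²c - 4bc⁴ + 6bc³ + 4bc² - 5/3bc + 5/3c + 2 ≠ 0; add h_3 = -4b²c - 4bc⁴ + 6bc³ + 4bc² - 5/3bc + 5/3c + 2 to the basis.

The other S-polynomials (S(f_1,h_3), S(f_2,h_3)) all reduce to 0 modulo the current basis, so we have a Gröbner basis.
Inter-reduce: drop elements whose leading term is divisible by another's, tail-reduce, and make monic.
Reduced Gröbner basis: {a + 4b + 4c³ - 6c² - 4c + 2, b²c + bc⁴ - 3/2bc³ - bc² + 5/12bc - 5/12c - ½}.
Label its elements g_1 = a + 4b + 4c³ - 6c² - 4c + 2, g_2 = b²c + bc⁴ - 3/2bc³ - bc² + 5/12bc - 5/12c - ½.

Reduce p = abc - 4ac - 5a + 4b²c + 4bc⁴ - 6bc³ - 4bc² + 2bc modulo G:
  leading term abc: subtract (bc)·g_1 from abc - 4ac - 5a + 4b²c + 4bc⁴ - 6bc³ - 4bc² + 2bc → -4ac - 5a
  leading term ac: subtract (-4c)·g_1 from -4ac - 5a → -5a + 16bc + 16c⁴ - 24c³ - 16c² + 8c
  leading term a: subtract (-5)·g_1 from -5a + 16bc + 16c⁴ - 24c³ - 16c² + 8c → 16bc + 20b + 16c⁴ - 4c³ - 46c² - 12c + 10
  leading term bc: no divisor's leading term divides it; move 16bc to the remainder.
  leading term b: no divisor's leading term divides it; move 20b to the remainder.
  leading term c⁴: no divisor's leading term divides it; move 16c⁴ to the remainder.
  leading term c³: no divisor's leading term divides it; move -4c³ to the remainder.
  leading term c²: no divisor's leading term divides it; move -46c² to the remainder.
  leading term c: no divisor's leading term divides it; move -12c to the remainder.
  leading term 1: no divisor's leading term divides it; move 10 to the remainder.
  normal form = 16bc + 20b + 16c⁴ - 4c³ - 46c² - 12c + 10.
The normal form is nonzero, so p ∉ I. Since p minus its normal form lies in I, I + (p) = I + (r) where r = 16bc + 20b + 16c⁴ - 4c³ - 46c² - 12c + 10; decide whether this ideal is the whole ring.
Run Buchberger on G together with r (pairs among the g_i already reduce to 0 since G is a Gröbner basis):
g_1 = a + 4b + 4c³ - 6c² - 4c + 2, LT = a.
g_2 = b²c + bc⁴ - 3/2bc³ - bc² + 5/12bc - 5/12c - ½, LT = b²c.
r = 16bc + 20b + 16c⁴ - 4c³ - 46c² - 12c + 10, LT = bc.

S(g_2,r): lcm = b²c. S = -5/4b² - 5/4bc³ + 15/8bc² + 7/6bc - ⅝b - 5/12c - ½.
  reduce S modulo (g_1, g_2, r):
  remainder -5/4b² + 2525/768b + 5/4c⁶ - 15/4c⁵ + 19/48c⁴ + 6269/768c³ - 8663/1536c² - 3773/768c + 2237/1536 ≠ 0; add m_4 = -5/4b² + 2525/768b + 5/4c⁶ - 15/4c⁵ + 19/48c⁴ + 6269/768c³ - 8663/1536c² - 3773/768c + 2237/1536 to the basis.

S(g_2,m_4): lcm = b²c. S = bc⁴ - 3/2bc³ - bc² + 195/64bc + c⁷ - 3c⁶ + 19/60c⁵ + 6269/960c⁴ - 8663/1920c³ - 3773/960c² + 479/640c - ½.
  reduce S modulo (g_1, g_2, r, m_4):
  remainder 1/15c⁵ - 1/60c⁴ - 23/120c³ - 23/60c² - 31/40c - ½ ≠ 0; add m_5 = 1/15c⁵ - 1/60c⁴ - 23/120c³ - 23/60c² - 31/40c - ½ to the basis.

The other S-polynomials (S(g_1,g_2), S(g_1,r), S(g_1,m_4), S(r,m_4), S(g_1,m_5), S(g_2,m_5), S(r,m_5), S(m_4,m_5)) all reduce to 0 modulo the current basis, so we have a Gröbner basis.
Inter-reduce: drop elements whose leading term is divisible by another's, tail-reduce, and make monic.
Reduced Gröbner basis: {a + 4b + 4c³ - 6c² - 4c + 2, b² - 505/192b - 601/240c⁴ - 4199/960c³ + 16703/1920c² + 27263/960c + 37363/1920, bc + 5/4b + c⁴ - ¼c³ - 23/8c² - ¾c + ⅝, c⁵ - ¼c⁴ - 23/8c³ - 23/4c² - 93/8c - 15/2}.
The reduced Gröbner basis of I + (p) is {a + 4b + 4c³ - 6c² - 4c + 2, b² - 505/192b - 601/240c⁴ - 4199/960c³ + 16703/1920c² + 27263/960c + 37363/1920, bc + 5/4b + c⁴ - ¼c³ - 23/8c² - ¾c + ⅝, c⁵ - ¼c⁴ - 23/8c³ - 23/4c² - 93/8c - 15/2} ≠ {1}, a proper ideal, so the enlarged system stays consistent: p is independent of I, with normal form 16bc + 20b + 16c⁴ - 4c³ - 46c² - 12c + 10.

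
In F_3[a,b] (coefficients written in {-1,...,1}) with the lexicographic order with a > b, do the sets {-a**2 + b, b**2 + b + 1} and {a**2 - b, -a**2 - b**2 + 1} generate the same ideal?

No, the ideals differ.

Two ideals are equal iff their reduced Gröbner bases coincide (the reduced basis is unique for a fixed ordering).
Buchberger on the first generating set:
f_1 = -a**2 + b, LT = a**2.
f_2 = b**2 + b + 1, LT = b**2.

The S-polynomials (S(f_1,f_2)) all reduce to 0 modulo the current basis, so we have a Gröbner basis.
Inter-reduce: drop elements whose leading term is divisible by another's, tail-reduce, and make monic.
Reduced Gröbner basis: {a**2 - b, b**2 + b + 1}.

Buchberger on the second generating set:
h_1 = a**2 - b, LT = a**2.
h_2 = -a**2 - b**2 + 1, LT = a**2.

S(h_1,h_2): lcm = a**2. S = -b**2 - b + 1.
  reduce S modulo (h_1, h_2):
  remainder -b**2 - b + 1 ≠ 0; add k_3 = -b**2 - b + 1 to the basis.

The other S-polynomials (S(h_1,k_3), S(h_2,k_3)) all reduce to 0 modulo the current basis, so we have a Gröbner basis.
Inter-reduce: drop elements whose leading term is divisible by another's, tail-reduce, and make monic.
Reduced Gröbner basis: {a**2 - b, b**2 + b - 1}.

The bases are distinct; the ideals are different.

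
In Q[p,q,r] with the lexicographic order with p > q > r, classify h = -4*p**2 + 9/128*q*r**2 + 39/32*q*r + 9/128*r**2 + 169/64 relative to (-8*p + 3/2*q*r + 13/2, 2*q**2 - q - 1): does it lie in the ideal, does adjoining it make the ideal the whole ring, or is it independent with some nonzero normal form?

-4*p**2 + 9/128*q*r**2 + 39/32*q*r + 9/128*r**2 + 169/64 lies in I (it reduces to 0).

First compute the reduced Gröbner basis of I by Buchberger's algorithm.
f_1 = -8*p + 3/2*q*r + 13/2, LT = p.
f_2 = 2*q**2 - q - 1, LT = q**2.

The S-polynomials (S(f_1,f_2)) all reduce to 0 modulo the current basis, so we have a Gröbner basis.
Inter-reduce: drop elements whose leading term is divisible by another's, tail-reduce, and make monic.
Reduced Gröbner basis: {p - 3/16*q*r - 13/16, q**2 - 1/2*q - 1/2}.
Label its elements g_1 = p - 3/16*q*r - 13/16, g_2 = q**2 - 1/2*q - 1/2.

Reduce h = -4*p**2 + 9/128*q*r**2 + 39/32*q*r + 9/128*r**2 + 169/64 modulo G:
  leading term p**2: subtract (-4*p)·g_1 from -4*p**2 + 9/128*q*r**2 + 39/32*q*r + 9/128*r**2 + 169/64 → -3/4*p*q*r - 13/4*p + 9/128*q*r**2 + 39/32*q*r + 9/128*r**2 + 169/64
  leading term p*q*r: subtract (-3/4*q*r)·g_1 from -3/4*p*q*r - 13/4*p + 9/128*q*r**2 + 39/32*q*r + 9/128*r**2 + 169/64 → -13/4*p - 9/64*q**2*r**2 + 9/128*q*r**2 + 39/64*q*r + 9/128*r**2 + 169/64
  leading term p: subtract (-13/4)·g_1 from -13/4*p - 9/64*q**2*r**2 + 9/128*q*r**2 + 39/64*q*r + 9/128*r**2 + 169/64 → -9/64*q**2*r**2 + 9/128*q*r**2 + 9/128*r**2
  leading term q**2*r**2: subtract (-9/64*r**2)·g_2 from -9/64*q**2*r**2 + 9/128*q*r**2 + 9/128*r**2 → 0
  normal form = 0.
Since the normal form is 0, h ∈ I.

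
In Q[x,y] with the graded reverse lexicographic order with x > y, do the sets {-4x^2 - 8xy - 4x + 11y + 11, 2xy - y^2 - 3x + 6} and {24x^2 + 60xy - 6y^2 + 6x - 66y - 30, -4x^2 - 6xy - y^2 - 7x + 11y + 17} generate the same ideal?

Yes, the ideals are equal.

For a fixed monomial order, each ideal has a unique reduced Gröbner basis; comparing bases decides equality.
Buchberger on the first generating set:
f_1 = -4x^2 - 8xy - 4x + 11y + 11, LT = x^2.
f_2 = 2xy - y^2 - 3x + 6, LT = xy.

S(f_1,f_2): lcm = x^2y. S = 5/2xy^2 + 3/2x^2 + xy - 11/4y^2 - 3x - 11/4y.
  leading term xy^2: subtract (5/4y)·f_2 from 5/2xy^2 + 3/2x^2 + xy - 11/4y^2 - 3x - 11/4y → 5/4y^3 + 3/2x^2 + 19/4xy - 11/4y^2 - 3x - 41/4y
  leading term y^3: no divisor's leading term divides it; move 5/4y^3 to the remainder.
  leading term x^2: subtract (-3/8)·f_1 from 3/2x^2 + 19/4xy - 11/4y^2 - 3x - 41/4y → 7/4xy - 11/4y^2 - 9/2x - 49/8y + 33/8
  leading term xy: subtract (7/8)·f_2 from 7/4xy - 11/4y^2 - 9/2x - 49/8y + 33/8 → -15/8y^2 - 15/8x - 49/8y - 9/8
  leading term y^2: no divisor's leading term divides it; move -15/8y^2 to the remainder.
  leading term x: no divisor's leading term divides it; move -15/8x to the remainder.
  leading term y: no divisor's leading term divides it; move -49/8y to the remainder.
  leading term 1: no divisor's leading term divides it; move -9/8 to the remainder.
  remainder 5/4y^3 - 15/8y^2 - 15/8x - 49/8y - 9/8 ≠ 0; add g_3 = 5/4y^3 - 15/8y^2 - 15/8x - 49/8y - 9/8 to the basis.

S(f_1,g_3): leading monomials are coprime, so the S-polynomial reduces to 0 (Buchberger's first criterion).
S(f_2,g_3): lcm = xy^3. S = -1/2y^4 + 3/2x^2 + 49/10xy + 3y^2 + 9/10x.
  leading term y^4: subtract (-2/5y)·g_3 from -1/2y^4 + 3/2x^2 + 49/10xy + 3y^2 + 9/10x → -3/4y^3 + 3/2x^2 + 83/20xy + 11/20y^2 + 9/10x - 9/20y
  leading term y^3: subtract (-3/5)·g_3 from -3/4y^3 + 3/2x^2 + 83/20xy + 11/20y^2 + 9/10x - 9/20y → 3/2x^2 + 83/20xy - 23/40y^2 - 9/40x - 33/8y - 27/40
  leading term x^2: subtract (-3/8)·f_1 from 3/2x^2 + 83/20xy - 23/40y^2 - 9/40x - 33/8y - 27/40 → 23/20xy - 23/40y^2 - 69/40x + 69/20
  leading term xy: subtract (23/40)·f_2 from 23/20xy - 23/40y^2 - 69/40x + 69/20 → 0
  remainder 0.

Every S-polynomial of the final basis reduces to 0, so we have a Gröbner basis.
Inter-reduce: drop elements whose leading term is divisible by another's, tail-reduce, and make monic.
Reduced Gröbner basis: {y^3 - 3/2y^2 - 3/2x - 49/10y - 9/10, x^2 + y^2 + 4x - 11/4y - 35/4, xy - 1/2y^2 - 3/2x + 3}.

Buchberger on the second generating set:
h_1 = 24x^2 + 60xy - 6y^2 + 6x - 66y - 30, LT = x^2.
h_2 = -4x^2 - 6xy - y^2 - 7x + 11y + 17, LT = x^2.

S(h_1,h_2): lcm = x^2. S = xy - 1/2y^2 - 3/2x + 3.
  leading term xy: no divisor's leading term divides it; move xy to the remainder.
  leading term y^2: no divisor's leading term divides it; move -1/2y^2 to the remainder.
  leading term x: no divisor's leading term divides it; move -3/2x to the remainder.
  leading term 1: no divisor's leading term divides it; move 3 to the remainder.
  remainder xy - 1/2y^2 - 3/2x + 3 ≠ 0; add k_3 = xy - 1/2y^2 - 3/2x + 3 to the basis.

S(h_1,k_3): lcm = x^2y. S = 3xy^2 - 1/4y^3 + 3/2x^2 + 1/4xy - 11/4y^2 - 3x - 5/4y.
  leading term xy^2: subtract (3y)·k_3 from 3xy^2 - 1/4y^3 + 3/2x^2 + 1/4xy - 11/4y^2 - 3x - 5/4y → 5/4y^3 + 3/2x^2 + 19/4xy - 11/4y^2 - 3x - 41/4y
  leading term y^3: no divisor's leading term divides it; move 5/4y^3 to the remainder.
  leading term x^2: subtract (1/16)·h_1 from 3/2x^2 + 19/4xy - 11/4y^2 - 3x - 41/4y → xy - 19/8y^2 - 27/8x - 49/8y + 15/8
  leading term xy: subtract (1)·k_3 from xy - 19/8y^2 - 27/8x - 49/8y + 15/8 → -15/8y^2 - 15/8x - 49/8y - 9/8
  leading term y^2: no divisor's leading term divides it; move -15/8y^2 to the remainder.
  leading term x: no divisor's leading term divides it; move -15/8x to the remainder.
  leading term y: no divisor's leading term divides it; move -49/8y to the remainder.
  leading term 1: no divisor's leading term divides it; move -9/8 to the remainder.
  remainder 5/4y^3 - 15/8y^2 - 15/8x - 49/8y - 9/8 ≠ 0; add k_4 = 5/4y^3 - 15/8y^2 - 15/8x - 49/8y - 9/8 to the basis.

S(h_2,k_3): lcm = x^2y. S = 2xy^2 + 1/4y^3 + 3/2x^2 + 7/4xy - 11/4y^2 - 3x - 17/4y.
  leading term xy^2: subtract (2y)·k_3 from 2xy^2 + 1/4y^3 + 3/2x^2 + 7/4xy - 11/4y^2 - 3x - 17/4y → 5/4y^3 + 3/2x^2 + 19/4xy - 11/4y^2 - 3x - 41/4y
  leading term y^3: subtract (1)·k_4 from 5/4y^3 + 3/2x^2 + 19/4xy - 11/4y^2 - 3x - 41/4y → 3/2x^2 + 19/4xy - 7/8y^2 - 9/8x - 33/8y + 9/8
  leading term x^2: subtract (1/16)·h_1 from 3/2x^2 + 19/4xy - 7/8y^2 - 9/8x - 33/8y + 9/8 → xy - 1/2y^2 - 3/2x + 3
  leading term xy: subtract (1)·k_3 from xy - 1/2y^2 - 3/2x + 3 → 0
  remainder 0.

S(h_1,k_4): leading monomials are coprime, so the S-polynomial reduces to 0 (Buchberger's first criterion).
S(h_2,k_4): leading monomials are coprime, so the S-polynomial reduces to 0 (Buchberger's first criterion).
S(k_3,k_4): lcm = xy^3. S = -1/2y^4 + 3/2x^2 + 49/10xy + 3y^2 + 9/10x.
  leading term y^4: subtract (-2/5y)·k_4 from -1/2y^4 + 3/2x^2 + 49/10xy + 3y^2 + 9/10x → -3/4y^3 + 3/2x^2 + 83/20xy + 11/20y^2 + 9/10x - 9/20y
  leading term y^3: subtract (-3/5)·k_4 from -3/4y^3 + 3/2x^2 + 83/20xy + 11/20y^2 + 9/10x - 9/20y → 3/2x^2 + 83/20xy - 23/40y^2 - 9/40x - 33/8y - 27/40
  leading term x^2: subtract (1/16)·h_1 from 3/2x^2 + 83/20xy - 23/40y^2 - 9/40x - 33/8y - 27/40 → 2/5xy - 1/5y^2 - 3/5x + 6/5
  leading term xy: subtract (2/5)·k_3 from 2/5xy - 1/5y^2 - 3/5x + 6/5 → 0
  remainder 0.

Every S-polynomial of the final basis reduces to 0, so we have a Gröbner basis.
Inter-reduce: drop elements whose leading term is divisible by another's, tail-reduce, and make monic.
Reduced Gröbner basis: {y^3 - 3/2y^2 - 3/2x - 49/10y - 9/10, x^2 + y^2 + 4x - 11/4y - 35/4, xy - 1/2y^2 - 3/2x + 3}.

The two bases agree; hence the ideals are identical.
The same test decides containment: I ⊆ J iff every generator of I reduces to 0 modulo a Gröbner basis of J.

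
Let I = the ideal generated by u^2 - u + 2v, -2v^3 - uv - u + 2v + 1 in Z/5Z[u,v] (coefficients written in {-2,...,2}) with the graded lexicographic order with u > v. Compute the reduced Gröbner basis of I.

G = {v^3 - 2uv - 2u - v + 2, u^2 - u + 2v}

f_1 = u^2 - u + 2v, LT = u^2.
f_2 = -2v^3 - uv - u + 2v + 1, LT = v^3.

The S-polynomials (S(f_1,f_2)) all reduce to 0 modulo the current basis, so we have a Gröbner basis.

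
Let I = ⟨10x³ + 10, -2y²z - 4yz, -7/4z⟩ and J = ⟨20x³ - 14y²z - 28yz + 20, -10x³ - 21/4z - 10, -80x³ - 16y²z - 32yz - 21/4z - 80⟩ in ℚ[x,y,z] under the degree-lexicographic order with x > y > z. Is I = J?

Equality of ideals is decidable: compute both reduced Gröbner bases (unique for the ordering) and check whether they agree.
Buchberger on the first generating set:
f_1 = 10x³ + 10, LT = x³.
f_2 = -2y²z - 4yz, LT = y²z.
f_3 = -7/4z, LT = z.

The S-polynomials (S(f_1,f_2), S(f_1,f_3), S(f_2,f_3)) all reduce to 0 modulo the current basis, so we have a Gröbner basis.
Inter-reduce: drop elements whose leading term is divisible by another's, tail-reduce, and make monic.
Reduced Gröbner basis: {x³ + 1, z}.

Buchberger on the second generating set:
h_1 = 20x³ - 14y²z - 28yz + 20, LT = x³.
h_2 = -10x³ - 21/4z - 10, LT = x³.
h_3 = -80x³ - 16y²z - 32yz - 21/4z - 80, LT = x³.

S(h_1,h_2): lcm = x³. S = -7/10y²z - 7/5yz - 21/40z.
  reduce S modulo (h_1, h_2, h_3):
  remainder -7/10y²z - 7/5yz - 21/40z ≠ 0; add k_4 = -7/10y²z - 7/5yz - 21/40z to the basis.

S(h_1,h_3): lcm = x³. S = -9/10y²z - 9/5yz - 21/320z.
  reduce S modulo (h_1, h_2, h_3, k_4):
  remainder 39/64z ≠ 0; add k_5 = 39/64z to the basis.

The other S-polynomials (S(h_2,h_3), S(h_1,k_4), S(h_2,k_4), S(h_3,k_4), S(h_1,k_5), S(h_2,k_5), S(h_3,k_5), S(k_4,k_5)) all reduce to 0 modulo the current basis, so we have a Gröbner basis.
Inter-reduce: drop elements whose leading term is divisible by another's, tail-reduce, and make monic.
Reduced Gröbner basis: {x³ + 1, z}.

Same reduced basis, so the two generating sets span the same ideal.

Yes, the ideals are equal.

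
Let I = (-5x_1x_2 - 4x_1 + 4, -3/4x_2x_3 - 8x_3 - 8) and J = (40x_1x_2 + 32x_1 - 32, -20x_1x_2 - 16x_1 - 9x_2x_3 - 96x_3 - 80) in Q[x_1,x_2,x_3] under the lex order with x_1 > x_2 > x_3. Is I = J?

Yes, the ideals are equal.

Since reduced Gröbner bases are canonical representatives of ideals under a given ordering, it suffices to compute and compare them.
Buchberger on the first generating set:
f_1 = -5x_1x_2 - 4x_1 + 4, LT = x_1x_2.
f_2 = -3/4x_2x_3 - 8x_3 - 8, LT = x_2x_3.

S(f_1,f_2): lcm = x_1x_2x_3. S = -148/15x_1x_3 - 32/3x_1 - 4/5x_3.
  reduce S modulo (f_1, f_2):
  remainder -148/15x_1x_3 - 32/3x_1 - 4/5x_3 ≠ 0; add g_3 = -148/15x_1x_3 - 32/3x_1 - 4/5x_3 to the basis.

The other S-polynomials (S(f_1,g_3), S(f_2,g_3)) all reduce to 0 modulo the current basis, so we have a Gröbner basis.
Inter-reduce: drop elements whose leading term is divisible by another's, tail-reduce, and make monic.
Reduced Gröbner basis: {x_1x_2 + 4/5x_1 - 4/5, x_1x_3 + 40/37x_1 + 3/37x_3, x_2x_3 + 32/3x_3 + 32/3}.

Buchberger on the second generating set:
h_1 = 40x_1x_2 + 32x_1 - 32, LT = x_1x_2.
h_2 = -20x_1x_2 - 16x_1 - 9x_2x_3 - 96x_3 - 80, LT = x_1x_2.

S(h_1,h_2): lcm = x_1x_2. S = -9/20x_2x_3 - 24/5x_3 - 24/5.
  reduce S modulo (h_1, h_2):
  remainder -9/20x_2x_3 - 24/5x_3 - 24/5 ≠ 0; add k_3 = -9/20x_2x_3 - 24/5x_3 - 24/5 to the basis.

S(h_1,k_3): lcm = x_1x_2x_3. S = -148/15x_1x_3 - 32/3x_1 - 4/5x_3.
  reduce S modulo (h_1, h_2, k_3):
  remainder -148/15x_1x_3 - 32/3x_1 - 4/5x_3 ≠ 0; add k_4 = -148/15x_1x_3 - 32/3x_1 - 4/5x_3 to the basis.

The other S-polynomials (S(h_2,k_3), S(h_1,k_4), S(h_2,k_4), S(k_3,k_4)) all reduce to 0 modulo the current basis, so we have a Gröbner basis.
Inter-reduce: drop elements whose leading term is divisible by another's, tail-reduce, and make monic.
Reduced Gröbner basis: {x_1x_2 + 4/5x_1 - 4/5, x_1x_3 + 40/37x_1 + 3/37x_3, x_2x_3 + 32/3x_3 + 32/3}.

Same reduced basis, so the two generating sets span the same ideal.
The choice of monomial ordering does not affect the verdict — as long as both bases are computed under the same ordering, their equality decides ideal equality.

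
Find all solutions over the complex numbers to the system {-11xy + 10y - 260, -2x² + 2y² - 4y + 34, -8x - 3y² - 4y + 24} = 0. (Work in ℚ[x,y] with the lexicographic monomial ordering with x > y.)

{(-5, 4)}

Compute a lex Gröbner basis by Buchberger's algorithm.
f_1 = -11xy + 10y - 260, LT = xy.
f_2 = -2x² + 2y² - 4y + 34, LT = x².
f_3 = -8x - 3y² - 4y + 24, LT = x.

S(f_1,f_2): lcm = x²y. S = -10/11xy + 260/11x + y³ - 2y² + 17y.
  leading term xy: subtract (10/121)·f_1 from -10/11xy + 260/11x + y³ - 2y² + 17y → 260/11x + y³ - 2y² + 1957/121y + 2600/121
  leading term x: subtract (-65/22)·f_3 from 260/11x + y³ - 2y² + 1957/121y + 2600/121 → y³ - 239/22y² + 527/121y + 11180/121
  leading term y³: no divisor's leading term divides it; move y³ to the remainder.
  leading term y²: no divisor's leading term divides it; move -239/22y² to the remainder.
  leading term y: no divisor's leading term divides it; move 527/121y to the remainder.
  leading term 1: no divisor's leading term divides it; move 11180/121 to the remainder.
  remainder y³ - 239/22y² + 527/121y + 11180/121 ≠ 0; add h_4 = y³ - 239/22y² + 527/121y + 11180/121 to the basis.

S(f_1,f_3): lcm = xy. S = -⅜y³ - ½y² + 23/11y + 260/11.
  leading term y³: subtract (-⅜)·h_4 from -⅜y³ - ½y² + 23/11y + 260/11 → -805/176y² + 3605/968y + 14105/242
  leading term y²: no divisor's leading term divides it; move -805/176y² to the remainder.
  leading term y: no divisor's leading term divides it; move 3605/968y to the remainder.
  leading term 1: no divisor's leading term divides it; move 14105/242 to the remainder.
  remainder -805/176y² + 3605/968y + 14105/242 ≠ 0; add h_5 = -805/176y² + 3605/968y + 14105/242 to the basis.

S(f_2,f_3): lcm = x². S = -⅜xy² - ½xy + 3x - y² + 2y - 17.
  leading term xy²: subtract (3/88y)·f_1 from -⅜xy² - ½xy + 3x - y² + 2y - 17 → -½xy + 3x - 59/44y² + 239/22y - 17
  leading term xy: subtract (1/22)·f_1 from -½xy + 3x - 59/44y² + 239/22y - 17 → 3x - 59/44y² + 229/22y - 57/11
  leading term x: subtract (-⅜)·f_3 from 3x - 59/44y² + 229/22y - 57/11 → -217/88y² + 98/11y + 42/11
  leading term y²: subtract (62/115)·h_5 from -217/88y² + 98/11y + 42/11 → 76825/11132y - 76825/2783
  leading term y: no divisor's leading term divides it; move 76825/11132y to the remainder.
  leading term 1: no divisor's leading term divides it; move -76825/2783 to the remainder.
  remainder 76825/11132y - 76825/2783 ≠ 0; add h_6 = 76825/11132y - 76825/2783 to the basis.

The other S-polynomials (S(f_1,h_4), S(f_2,h_4), S(f_3,h_4), S(f_1,h_5), S(f_2,h_5), S(f_3,h_5), S(h_4,h_5), S(f_1,h_6), S(f_2,h_6), S(f_3,h_6), S(h_4,h_6), S(h_5,h_6)) all reduce to 0 modulo the current basis, so we have a Gröbner basis.
Inter-reduce: drop elements whose leading term is divisible by another's, tail-reduce, and make monic.
Reduced Gröbner basis: {x + 5, y - 4}.

The lex basis is triangular: the last element involves only y. Solving y - 4 = 0 gives y ∈ {4}; substituting each value into the earlier elements determines the remaining variables.
  y = 4: the earlier basis element becomes x + 5 = 0, giving x = -5 — point (-5, 4).
Check: every point annihilates each of the original generators.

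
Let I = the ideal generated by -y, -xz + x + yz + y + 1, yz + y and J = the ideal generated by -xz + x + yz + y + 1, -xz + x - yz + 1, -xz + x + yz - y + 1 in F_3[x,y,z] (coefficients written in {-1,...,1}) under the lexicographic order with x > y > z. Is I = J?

Yes, the ideals are equal.

Since reduced Gröbner bases are canonical representatives of ideals under a given ordering, it suffices to compute and compare them.
Buchberger on the first generating set:
f_1 = -y, LT = y.
f_2 = -xz + x + yz + y + 1, LT = xz.
f_3 = yz + y, LT = yz.

The S-polynomials (S(f_1,f_2), S(f_1,f_3), S(f_2,f_3)) all reduce to 0 modulo the current basis, so we have a Gröbner basis.
Inter-reduce: drop elements whose leading term is divisible by another's, tail-reduce, and make monic.
Reduced Gröbner basis: {xz - x - 1, y}.

Buchberger on the second generating set:
h_1 = -xz + x + yz + y + 1, LT = xz.
h_2 = -xz + x - yz + 1, LT = xz.
h_3 = -xz + x + yz - y + 1, LT = xz.

S(h_1,h_2): lcm = xz. S = yz - y.
  reduce S modulo (h_1, h_2, h_3):
  remainder yz - y ≠ 0; add k_4 = yz - y to the basis.

S(h_1,h_3): lcm = xz. S = y.
  reduce S modulo (h_1, h_2, h_3, k_4):
  remainder y ≠ 0; add k_5 = y to the basis.

The other S-polynomials (S(h_2,h_3), S(h_1,k_4), S(h_2,k_4), S(h_3,k_4), S(h_1,k_5), S(h_2,k_5), S(h_3,k_5), S(k_4,k_5)) all reduce to 0 modulo the current basis, so we have a Gröbner basis.
Inter-reduce: drop elements whose leading term is divisible by another's, tail-reduce, and make monic.
Reduced Gröbner basis: {xz - x - 1, y}.

These coincide, so the ideals are equal.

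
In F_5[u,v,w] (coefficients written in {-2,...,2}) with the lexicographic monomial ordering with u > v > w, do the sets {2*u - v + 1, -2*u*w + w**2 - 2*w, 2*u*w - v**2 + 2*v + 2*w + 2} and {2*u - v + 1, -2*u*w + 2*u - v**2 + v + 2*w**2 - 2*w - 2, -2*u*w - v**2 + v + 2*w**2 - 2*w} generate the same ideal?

No, the ideals differ.

For a fixed monomial order, each ideal has a unique reduced Gröbner basis; comparing bases decides equality.
Buchberger on the first generating set:
f_1 = 2*u - v + 1, LT = u.
f_2 = -2*u*w + w**2 - 2*w, LT = u*w.
f_3 = 2*u*w - v**2 + 2*v + 2*w + 2, LT = u*w.

S(f_1,f_2): lcm = u*w. S = 2*v*w - 2*w**2 + 2*w.
  reduce S modulo (f_1, f_2, f_3):
  remainder 2*v*w - 2*w**2 + 2*w ≠ 0; add g_4 = 2*v*w - 2*w**2 + 2*w to the basis.

S(f_1,f_3): lcm = u*w. S = -2*v**2 + 2*v*w - v + 2*w - 1.
  reduce S modulo (f_1, f_2, f_3, g_4):
  remainder -2*v**2 - v + 2*w**2 - 1 ≠ 0; add g_5 = -2*v**2 - v + 2*w**2 - 1 to the basis.

S(g_4,g_5): lcm = v**2*w. S = -v*w**2 - 2*v*w + w**3 + 2*w.
  reduce S modulo (f_1, f_2, f_3, g_4, g_5):
  remainder -w**2 - w ≠ 0; add g_6 = -w**2 - w to the basis.

The other S-polynomials (S(f_2,f_3), S(f_1,g_4), S(f_2,g_4), S(f_3,g_4), S(f_1,g_5), S(f_2,g_5), S(f_3,g_5), S(f_1,g_6), S(f_2,g_6), S(f_3,g_6), S(g_4,g_6), S(g_5,g_6)) all reduce to 0 modulo the current basis, so we have a Gröbner basis.
Inter-reduce: drop elements whose leading term is divisible by another's, tail-reduce, and make monic.
Reduced Gröbner basis: {u + 2*v - 2, v**2 - 2*v + w - 2, v*w + 2*w, w**2 + w}.

Buchberger on the second generating set:
h_1 = 2*u - v + 1, LT = u.
h_2 = -2*u*w + 2*u - v**2 + v + 2*w**2 - 2*w - 2, LT = u*w.
h_3 = -2*u*w - v**2 + v + 2*w**2 - 2*w, LT = u*w.

S(h_1,h_2): lcm = u*w. S = u + 2*v**2 + 2*v*w - 2*v + w**2 + 2*w - 1.
  reduce S modulo (h_1, h_2, h_3):
  remainder 2*v**2 + 2*v*w + v + w**2 + 2*w + 1 ≠ 0; add k_4 = 2*v**2 + 2*v*w + v + w**2 + 2*w + 1 to the basis.

S(h_1,h_3): lcm = u*w. S = 2*v**2 + 2*v*w - 2*v + w**2 + 2*w.
  reduce S modulo (h_1, h_2, h_3, k_4):
  remainder 2*v - 1 ≠ 0; add k_5 = 2*v - 1 to the basis.

S(k_4,k_5): lcm = v**2. S = v*w + v - 2*w**2 + w - 2.
  reduce S modulo (h_1, h_2, h_3, k_4, k_5):
  remainder -2*w**2 - w + 1 ≠ 0; add k_6 = -2*w**2 - w + 1 to the basis.

The other S-polynomials (S(h_2,h_3), S(h_1,k_4), S(h_2,k_4), S(h_3,k_4), S(h_1,k_5), S(h_2,k_5), S(h_3,k_5), S(h_1,k_6), S(h_2,k_6), S(h_3,k_6), S(k_4,k_6), S(k_5,k_6)) all reduce to 0 modulo the current basis, so we have a Gröbner basis.
Inter-reduce: drop elements whose leading term is divisible by another's, tail-reduce, and make monic.
Reduced Gröbner basis: {u - 1, v + 2, w**2 - 2*w + 2}.

Since the reduced bases disagree, the two ideals are not the same.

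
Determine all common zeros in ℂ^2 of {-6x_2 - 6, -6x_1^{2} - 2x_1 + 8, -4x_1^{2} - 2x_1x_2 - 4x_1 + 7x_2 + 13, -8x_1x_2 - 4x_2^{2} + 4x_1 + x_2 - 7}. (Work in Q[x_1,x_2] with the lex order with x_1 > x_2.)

{(1, -1)}

Compute a lex Gröbner basis by Buchberger's algorithm.
f_1 = -6x_2 - 6, LT = x_2.
f_2 = -6x_1^{2} - 2x_1 + 8, LT = x_1^{2}.
f_3 = -4x_1^{2} - 2x_1x_2 - 4x_1 + 7x_2 + 13, LT = x_1^{2}.
f_4 = -8x_1x_2 + 4x_1 - 4x_2^{2} + x_2 - 7, LT = x_1x_2.

S(f_1,f_4): lcm = x_1x_2. S = \tfrac{3}{2}x_1 - \tfrac{1}{2}x_2^{2} + \tfrac{1}{8}x_2 - \tfrac{7}{8}.
  reduce S modulo (f_1, f_2, f_3, f_4):
  remainder \tfrac{3}{2}x_1 - \tfrac{3}{2} ≠ 0; add h_5 = \tfrac{3}{2}x_1 - \tfrac{3}{2} to the basis.

The other S-polynomials (S(f_1,f_2), S(f_1,f_3), S(f_2,f_3), S(f_2,f_4), S(f_3,f_4), S(f_1,h_5), S(f_2,h_5), S(f_3,h_5), S(f_4,h_5)) all reduce to 0 modulo the current basis, so we have a Gröbner basis.
Inter-reduce: drop elements whose leading term is divisible by another's, tail-reduce, and make monic.
Reduced Gröbner basis: {x_1 - 1, x_2 + 1}.

The lex basis is triangular: the last element involves only x_2. Solving x_2 + 1 = 0 gives x_2 ∈ {-1}; substituting each value into the earlier elements determines the remaining variables.
  x_2 = -1: the earlier basis element becomes x_1 - 1 = 0, giving x_1 = 1 — point (1, -1).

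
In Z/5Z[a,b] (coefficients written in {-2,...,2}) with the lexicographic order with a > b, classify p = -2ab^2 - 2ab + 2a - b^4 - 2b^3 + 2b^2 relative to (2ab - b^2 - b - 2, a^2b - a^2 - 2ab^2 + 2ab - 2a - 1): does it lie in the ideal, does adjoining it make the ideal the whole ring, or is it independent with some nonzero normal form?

First compute the reduced Gröbner basis of I by Buchberger's algorithm.
f_1 = 2ab - b^2 - b - 2, LT = ab.
f_2 = a^2b - a^2 - 2ab^2 + 2ab - 2a - 1, LT = a^2b.

S(f_1,f_2): lcm = a^2b. S = a^2 - ab^2 + a + 1.
  leading term a^2: no divisor's leading term divides it; move a^2 to the remainder.
  leading term ab^2: subtract (2b)·f_1 from -ab^2 + a + 1 → a + 2b^3 + 2b^2 - b + 1
  leading term a: no divisor's leading term divides it; move a to the remainder.
  leading term b^3: no divisor's leading term divides it; move 2b^3 to the remainder.
  leading term b^2: no divisor's leading term divides it; move 2b^2 to the remainder.
  leading term b: no divisor's leading term divides it; move -b to the remainder.
  leading term 1: no divisor's leading term divides it; move 1 to the remainder.
  remainder a^2 + a + 2b^3 + 2b^2 - b + 1 ≠ 0; add h_3 = a^2 + a + 2b^3 + 2b^2 - b + 1 to the basis.

S(f_1,h_3): lcm = a^2b. S = 2ab^2 + ab - a - 2b^4 - 2b^3 + b^2 - b.
  leading term ab^2: subtract (b)·f_1 from 2ab^2 + ab - a - 2b^4 - 2b^3 + b^2 - b → ab - a - 2b^4 - b^3 + 2b^2 + b
  leading term ab: subtract (-2)·f_1 from ab - a - 2b^4 - b^3 + 2b^2 + b → -a - 2b^4 - b^3 - b + 1
  leading term a: no divisor's leading term divides it; move -a to the remainder.
  leading term b^4: no divisor's leading term divides it; move -2b^4 to the remainder.
  leading term b^3: no divisor's leading term divides it; move -b^3 to the remainder.
  leading term b: no divisor's leading term divides it; move -b to the remainder.
  leading term 1: no divisor's leading term divides it; move 1 to the remainder.
  remainder -a - 2b^4 - b^3 - b + 1 ≠ 0; add h_4 = -a - 2b^4 - b^3 - b + 1 to the basis.

S(f_1,h_4): lcm = ab. S = -2b^5 - b^4 + b^2 - 2b - 1.
  leading term b^5: no divisor's leading term divides it; move -2b^5 to the remainder.
  leading term b^4: no divisor's leading term divides it; move -b^4 to the remainder.
  leading term b^2: no divisor's leading term divides it; move b^2 to the remainder.
  leading term b: no divisor's leading term divides it; move -2b to the remainder.
  leading term 1: no divisor's leading term divides it; move -1 to the remainder.
  remainder -2b^5 - b^4 + b^2 - 2b - 1 ≠ 0; add h_5 = -2b^5 - b^4 + b^2 - 2b - 1 to the basis.

The other S-polynomials (S(f_2,h_3), S(f_2,h_4), S(h_3,h_4), S(f_1,h_5), S(f_2,h_5), S(h_3,h_5), S(h_4,h_5)) all reduce to 0 modulo the current basis, so we have a Gröbner basis.
Inter-reduce: drop elements whose leading term is divisible by another's, tail-reduce, and make monic.
Reduced Gröbner basis: {a + 2b^4 + b^3 + b - 1, b^5 - 2b^4 + 2b^2 + b - 2}.
Label its elements g_1 = a + 2b^4 + b^3 + b - 1, g_2 = b^5 - 2b^4 + 2b^2 + b - 2.

Reduce p = -2ab^2 - 2ab + 2a - b^4 - 2b^3 + 2b^2 modulo G:
  leading term ab^2: subtract (-2b^2)·g_1 from -2ab^2 - 2ab + 2a - b^4 - 2b^3 + 2b^2 → -2ab + 2a - b^6 + 2b^5 - b^4
  leading term ab: subtract (-2b)·g_1 from -2ab + 2a - b^6 + 2b^5 - b^4 → 2a - b^6 + b^5 + b^4 + 2b^2 - 2b
  leading term a: subtract (2)·g_1 from 2a - b^6 + b^5 + b^4 + 2b^2 - 2b → -b^6 + b^5 + 2b^4 - 2b^3 + 2b^2 + b + 2
  leading term b^6: subtract (-b)·g_2 from -b^6 + b^5 + 2b^4 - 2b^3 + 2b^2 + b + 2 → -b^5 + 2b^4 - 2b^2 - b + 2
  leading term b^5: subtract (-1)·g_2 from -b^5 + 2b^4 - 2b^2 - b + 2 → 0
  normal form = 0.
Since the normal form is 0, p ∈ I.

-2ab^2 - 2ab + 2a - b^4 - 2b^3 + 2b^2 lies in I (it reduces to 0).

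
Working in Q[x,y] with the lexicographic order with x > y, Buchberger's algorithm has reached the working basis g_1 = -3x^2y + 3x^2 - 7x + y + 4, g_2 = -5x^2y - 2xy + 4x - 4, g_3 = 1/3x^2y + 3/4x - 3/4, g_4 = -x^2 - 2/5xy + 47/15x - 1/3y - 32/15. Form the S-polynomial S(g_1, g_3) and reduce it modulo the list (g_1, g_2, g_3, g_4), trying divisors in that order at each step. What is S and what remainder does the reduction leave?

S(g_1, g_3) = -x^2 + 1/12x - 1/3y + 11/12; remainder on division = 2/5xy - 61/20x + 61/20.

lcm(LM(g_1), LM(g_3)) = x^2y.
S = (lcm/LT(g_1))·g_1 − (lcm/LT(g_3))·g_3 = -x^2 + 1/12x - 1/3y + 11/12.
Reduce S modulo (g_1, g_2, g_3, g_4) in that order:
  leading term x^2: subtract (1)·g_4 from -x^2 + 1/12x - 1/3y + 11/12 → 2/5xy - 61/20x + 61/20
  leading term xy: no divisor's leading term divides it; move 2/5xy to the remainder.
  leading term x: no divisor's leading term divides it; move -61/20x to the remainder.
  leading term 1: no divisor's leading term divides it; move 61/20 to the remainder.
The remainder 2/5xy - 61/20x + 61/20 is nonzero, so it would be added as the next basis element.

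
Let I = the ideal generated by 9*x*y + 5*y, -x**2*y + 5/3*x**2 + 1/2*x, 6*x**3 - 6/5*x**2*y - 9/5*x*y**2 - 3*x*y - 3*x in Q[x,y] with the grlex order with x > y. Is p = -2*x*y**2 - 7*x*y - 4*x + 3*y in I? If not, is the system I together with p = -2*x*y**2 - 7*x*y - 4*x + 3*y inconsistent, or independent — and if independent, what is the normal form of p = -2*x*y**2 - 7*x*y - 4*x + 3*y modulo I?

First compute the reduced Gröbner basis of I by Buchberger's algorithm.
f_1 = 9*x*y + 5*y, LT = x*y.
f_2 = -x**2*y + 5/3*x**2 + 1/2*x, LT = x**2*y.
f_3 = 6*x**3 - 6/5*x**2*y - 9/5*x*y**2 - 3*x*y - 3*x, LT = x**3.

S(f_1,f_2): lcm = x**2*y. S = 5/3*x**2 + 5/9*x*y + 1/2*x.
  leading term x**2: no divisor's leading term divides it; move 5/3*x**2 to the remainder.
  leading term x*y: subtract (5/81)·f_1 from 5/9*x*y + 1/2*x → 1/2*x - 25/81*y
  leading term x: no divisor's leading term divides it; move 1/2*x to the remainder.
  leading term y: no divisor's leading term divides it; move -25/81*y to the remainder.
  remainder 5/3*x**2 + 1/2*x - 25/81*y ≠ 0; add h_4 = 5/3*x**2 + 1/2*x - 25/81*y to the basis.

S(f_1,f_3): lcm = x**3*y. S = 1/5*x**2*y**2 + 3/10*x*y**3 + 5/9*x**2*y + 1/2*x*y**2 + 1/2*x*y.
  leading term x**2*y**2: subtract (1/45*x*y)·f_1 from 1/5*x**2*y**2 + 3/10*x*y**3 + 5/9*x**2*y + 1/2*x*y**2 + 1/2*x*y → 3/10*x*y**3 + 5/9*x**2*y + 7/18*x*y**2 + 1/2*x*y
  leading term x*y**3: subtract (1/30*y**2)·f_1 from 3/10*x*y**3 + 5/9*x**2*y + 7/18*x*y**2 + 1/2*x*y → 5/9*x**2*y + 7/18*x*y**2 - 1/6*y**3 + 1/2*x*y
  leading term x**2*y: subtract (5/81*x)·f_1 from 5/9*x**2*y + 7/18*x*y**2 - 1/6*y**3 + 1/2*x*y → 7/18*x*y**2 - 1/6*y**3 + 31/162*x*y
  leading term x*y**2: subtract (7/162*y)·f_1 from 7/18*x*y**2 - 1/6*y**3 + 31/162*x*y → -1/6*y**3 + 31/162*x*y - 35/162*y**2
  leading term y**3: no divisor's leading term divides it; move -1/6*y**3 to the remainder.
  leading term x*y: subtract (31/1458)·f_1 from 31/162*x*y - 35/162*y**2 → -35/162*y**2 - 155/1458*y
  leading term y**2: no divisor's leading term divides it; move -35/162*y**2 to the remainder.
  leading term y: no divisor's leading term divides it; move -155/1458*y to the remainder.
  remainder -1/6*y**3 - 35/162*y**2 - 155/1458*y ≠ 0; add h_5 = -1/6*y**3 - 35/162*y**2 - 155/1458*y to the basis.

S(f_2,f_3): lcm = x**3*y. S = 1/5*x**2*y**2 + 3/10*x*y**3 - 5/3*x**3 + 1/2*x*y**2 - 1/2*x**2 + 1/2*x*y.
  leading term x**2*y**2: subtract (1/45*x*y)·f_1 from 1/5*x**2*y**2 + 3/10*x*y**3 - 5/3*x**3 + 1/2*x*y**2 - 1/2*x**2 + 1/2*x*y → 3/10*x*y**3 - 5/3*x**3 + 7/18*x*y**2 - 1/2*x**2 + 1/2*x*y
  leading term x*y**3: subtract (1/30*y**2)·f_1 from 3/10*x*y**3 - 5/3*x**3 + 7/18*x*y**2 - 1/2*x**2 + 1/2*x*y → -5/3*x**3 + 7/18*x*y**2 - 1/6*y**3 - 1/2*x**2 + 1/2*x*y
  leading term x**3: subtract (-5/18)·f_3 from -5/3*x**3 + 7/18*x*y**2 - 1/6*y**3 - 1/2*x**2 + 1/2*x*y → -1/3*x**2*y - 1/9*x*y**2 - 1/6*y**3 - 1/2*x**2 - 1/3*x*y - 5/6*x
  leading term x**2*y: subtract (-1/27*x)·f_1 from -1/3*x**2*y - 1/9*x*y**2 - 1/6*y**3 - 1/2*x**2 - 1/3*x*y - 5/6*x → -1/9*x*y**2 - 1/6*y**3 - 1/2*x**2 - 4/27*x*y - 5/6*x
  leading term x*y**2: subtract (-1/81*y)·f_1 from -1/9*x*y**2 - 1/6*y**3 - 1/2*x**2 - 4/27*x*y - 5/6*x → -1/6*y**3 - 1/2*x**2 - 4/27*x*y + 5/81*y**2 - 5/6*x
  leading term y**3: subtract (1)·h_5 from -1/6*y**3 - 1/2*x**2 - 4/27*x*y + 5/81*y**2 - 5/6*x → -1/2*x**2 - 4/27*x*y + 5/18*y**2 - 5/6*x + 155/1458*y
  leading term x**2: subtract (-3/10)·h_4 from -1/2*x**2 - 4/27*x*y + 5/18*y**2 - 5/6*x + 155/1458*y → -4/27*x*y + 5/18*y**2 - 41/60*x + 10/729*y
  leading term x*y: subtract (-4/243)·f_1 from -4/27*x*y + 5/18*y**2 - 41/60*x + 10/729*y → 5/18*y**2 - 41/60*x + 70/729*y
  leading term y**2: no divisor's leading term divides it; move 5/18*y**2 to the remainder.
  leading term x: no divisor's leading term divides it; move -41/60*x to the remainder.
  leading term y: no divisor's leading term divides it; move 70/729*y to the remainder.
  remainder 5/18*y**2 - 41/60*x + 70/729*y ≠ 0; add h_6 = 5/18*y**2 - 41/60*x + 70/729*y to the basis.

S(f_1,h_4): lcm = x**2*y. S = 23/90*x*y + 5/27*y**2.
  leading term x*y: subtract (23/810)·f_1 from 23/90*x*y + 5/27*y**2 → 5/27*y**2 - 23/162*y
  leading term y**2: subtract (2/3)·h_6 from 5/27*y**2 - 23/162*y → 41/90*x - 901/4374*y
  leading term x: no divisor's leading term divides it; move 41/90*x to the remainder.
  leading term y: no divisor's leading term divides it; move -901/4374*y to the remainder.
  remainder 41/90*x - 901/4374*y ≠ 0; add h_7 = 41/90*x - 901/4374*y to the basis.

S(f_2,h_5): lcm = x**2*y**3. S = -80/27*x**2*y**2 - 155/243*x**2*y - 1/2*x*y**2.
  leading term x**2*y**2: subtract (-80/243*x*y)·f_1 from -80/27*x**2*y**2 - 155/243*x**2*y - 1/2*x*y**2 → -155/243*x**2*y + 557/486*x*y**2
  leading term x**2*y: subtract (-155/2187*x)·f_1 from -155/243*x**2*y + 557/486*x*y**2 → 557/486*x*y**2 + 775/2187*x*y
  leading term x*y**2: subtract (557/4374*y)·f_1 from 557/486*x*y**2 + 775/2187*x*y → 775/2187*x*y - 2785/4374*y**2
  leading term x*y: subtract (775/19683)·f_1 from 775/2187*x*y - 2785/4374*y**2 → -2785/4374*y**2 - 3875/19683*y
  leading term y**2: subtract (-557/243)·h_6 from -2785/4374*y**2 - 3875/19683*y → -22837/14580*x + 4115/177147*y
  leading term x: subtract (-557/162)·h_7 from -22837/14580*x + 4115/177147*y → -53933/78732*y
  leading term y: no divisor's leading term divides it; move -53933/78732*y to the remainder.
  remainder -53933/78732*y ≠ 0; add h_8 = -53933/78732*y to the basis.

The other S-polynomials (S(f_2,h_4), S(f_3,h_4), S(f_1,h_5), S(f_3,h_5), S(h_4,h_5), S(f_1,h_6), S(f_2,h_6), S(f_3,h_6), S(h_4,h_6), S(h_5,h_6), S(f_1,h_7), S(f_2,h_7), S(f_3,h_7), S(h_4,h_7), S(h_5,h_7), S(h_6,h_7), S(f_1,h_8), S(f_2,h_8), S(f_3,h_8), S(h_4,h_8), S(h_5,h_8), S(h_6,h_8), S(h_7,h_8)) all reduce to 0 modulo the current basis, so we have a Gröbner basis.
Inter-reduce: drop elements whose leading term is divisible by another's, tail-reduce, and make monic.
Reduced Gröbner basis: {x, y}.
Label its elements g_1 = x, g_2 = y.

Reduce p = -2*x*y**2 - 7*x*y - 4*x + 3*y modulo G:
  leading term x*y**2: subtract (-2*y**2)·g_1 from -2*x*y**2 - 7*x*y - 4*x + 3*y → -7*x*y - 4*x + 3*y
  leading term x*y: subtract (-7*y)·g_1 from -7*x*y - 4*x + 3*y → -4*x + 3*y
  leading term x: subtract (-4)·g_1 from -4*x + 3*y → 3*y
  leading term y: subtract (3)·g_2 from 3*y → 0
  normal form = 0.
Since the normal form is 0, p ∈ I.

-2*x*y**2 - 7*x*y - 4*x + 3*y lies in I (it reduces to 0).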